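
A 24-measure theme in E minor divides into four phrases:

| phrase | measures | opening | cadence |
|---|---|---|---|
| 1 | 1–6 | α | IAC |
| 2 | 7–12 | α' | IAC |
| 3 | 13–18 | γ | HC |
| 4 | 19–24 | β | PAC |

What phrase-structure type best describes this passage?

contrasting double period

Four phrases in two halves: the first half (mm. 1–12) ends with an imperfect authentic cadence, the second (measures 13–24) with a perfect authentic cadence — a large antecedent–consequent pair, i.e. a double period.
Phrase 3 begins with different material from phrase 1, making it contrasting.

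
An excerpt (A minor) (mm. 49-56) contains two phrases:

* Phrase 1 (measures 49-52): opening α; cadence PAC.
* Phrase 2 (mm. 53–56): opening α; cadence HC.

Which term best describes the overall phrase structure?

phrase group

The second phrase closes with a half cadence, which is not stronger than the first phrase's perfect authentic cadence; without a weak→strong cadential pair there is no antecedent–consequent relationship, so this is a phrase group rather than a period.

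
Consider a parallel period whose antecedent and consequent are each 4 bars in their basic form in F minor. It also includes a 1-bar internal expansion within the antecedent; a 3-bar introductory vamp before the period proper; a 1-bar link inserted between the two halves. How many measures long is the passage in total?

Basic parallel period: 4 + 4 = 8 bars.
8 (basic form) + 1 (internal expansion) + 3 (introduction) + 1 (link) = 13.

13 measures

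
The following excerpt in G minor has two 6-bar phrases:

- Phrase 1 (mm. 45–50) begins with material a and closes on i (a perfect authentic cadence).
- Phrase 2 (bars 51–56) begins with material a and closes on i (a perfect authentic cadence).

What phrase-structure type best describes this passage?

Both phrases have the same opening (a) and the same cadence (perfect authentic cadence): the second is a restatement, not a consequent, so this is a repeated phrase rather than a period.

repeated phrase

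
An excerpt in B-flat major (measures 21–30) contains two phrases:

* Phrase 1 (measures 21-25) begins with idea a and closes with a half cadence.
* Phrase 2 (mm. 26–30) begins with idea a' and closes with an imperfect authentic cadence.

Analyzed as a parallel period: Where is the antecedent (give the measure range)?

measures 21–25

The antecedent is the phrase ending with the weaker cadence (half cadence, phrase 1) and the consequent the one ending more conclusively (imperfect authentic cadence, phrase 2); the antecedent is mm. 21–25.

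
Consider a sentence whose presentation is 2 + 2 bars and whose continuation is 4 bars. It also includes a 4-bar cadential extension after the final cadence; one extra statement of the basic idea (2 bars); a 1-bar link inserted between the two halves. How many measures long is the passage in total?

15 measures

Basic sentence: 2 + 2 + 4 = 8 bars.
8 (basic form) + 4 (cadential extension) + 2 (extra statement) + 1 (link) = 15.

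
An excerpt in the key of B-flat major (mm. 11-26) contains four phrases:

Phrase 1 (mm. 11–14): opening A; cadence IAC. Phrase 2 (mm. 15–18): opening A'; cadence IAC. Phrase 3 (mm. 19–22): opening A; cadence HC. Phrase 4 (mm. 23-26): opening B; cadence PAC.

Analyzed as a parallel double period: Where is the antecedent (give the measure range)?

In a double period the four phrases pair into a large antecedent (phrases 1–2, ending imperfect authentic cadence) and a large consequent (phrases 3–4, ending perfect authentic cadence). The antecedent spans bars 11–18.

measures 11–18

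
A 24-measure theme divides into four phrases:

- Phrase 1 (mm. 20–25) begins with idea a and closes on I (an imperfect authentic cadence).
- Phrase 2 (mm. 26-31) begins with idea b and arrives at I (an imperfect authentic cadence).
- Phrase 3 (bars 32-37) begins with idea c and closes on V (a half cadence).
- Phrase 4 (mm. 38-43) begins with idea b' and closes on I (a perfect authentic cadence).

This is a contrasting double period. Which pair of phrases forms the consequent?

In a double period the first pair of phrases (ending imperfect authentic cadence) is the large antecedent and the second pair (ending perfect authentic cadence) is the large consequent; the consequent is phrases 3 and 4.

phrases 3 and 4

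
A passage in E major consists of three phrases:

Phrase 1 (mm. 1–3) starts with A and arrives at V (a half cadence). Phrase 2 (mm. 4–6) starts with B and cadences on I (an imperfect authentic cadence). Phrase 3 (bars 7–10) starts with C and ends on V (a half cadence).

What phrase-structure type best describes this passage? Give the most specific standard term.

The final phrase closes with a half cadence, which is not stronger than the preceding imperfect authentic cadence; the 3 phrases lack an overall antecedent–consequent design and so form a phrase group.

phrase group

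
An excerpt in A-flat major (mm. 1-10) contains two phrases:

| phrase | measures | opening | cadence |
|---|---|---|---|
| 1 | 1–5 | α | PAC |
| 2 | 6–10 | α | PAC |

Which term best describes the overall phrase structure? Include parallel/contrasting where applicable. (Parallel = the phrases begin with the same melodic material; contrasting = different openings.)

repeated phrase

Both phrases have the same opening (α) and the same cadence (perfect authentic cadence): the second is a restatement, not a consequent, so this is a repeated phrase rather than a period.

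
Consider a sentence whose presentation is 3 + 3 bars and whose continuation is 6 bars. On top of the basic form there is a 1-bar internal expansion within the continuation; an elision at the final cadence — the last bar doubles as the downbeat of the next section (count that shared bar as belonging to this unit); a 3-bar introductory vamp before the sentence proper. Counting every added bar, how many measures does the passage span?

Basic sentence: 3 + 3 + 6 = 12 bars.
12 (basic form) + 1 (internal expansion) + 3 (introduction) = 16.
The elision shares a bar with the next section but does not change this unit's count.

16 measures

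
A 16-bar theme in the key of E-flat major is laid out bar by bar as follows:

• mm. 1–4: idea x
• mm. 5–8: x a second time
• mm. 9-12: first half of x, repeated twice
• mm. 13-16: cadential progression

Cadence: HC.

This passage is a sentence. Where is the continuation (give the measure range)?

measures 9–16

After the presentation (mm. 1–8), the continuation covers the fragmentation through the cadence: bars 9–16.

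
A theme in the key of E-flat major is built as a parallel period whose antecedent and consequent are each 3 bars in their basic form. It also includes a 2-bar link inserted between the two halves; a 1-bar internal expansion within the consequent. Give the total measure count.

Basic parallel period: 3 + 3 = 6 bars.
6 (basic form) + 2 (link) + 1 (internal expansion) = 9.

9 measures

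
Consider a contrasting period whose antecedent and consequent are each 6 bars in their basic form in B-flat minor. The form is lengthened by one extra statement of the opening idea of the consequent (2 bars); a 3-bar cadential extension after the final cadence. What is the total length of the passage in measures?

17 measures

Basic contrasting period: 6 + 6 = 12 bars.
12 (basic form) + 2 (extra statement) + 3 (cadential extension) = 17.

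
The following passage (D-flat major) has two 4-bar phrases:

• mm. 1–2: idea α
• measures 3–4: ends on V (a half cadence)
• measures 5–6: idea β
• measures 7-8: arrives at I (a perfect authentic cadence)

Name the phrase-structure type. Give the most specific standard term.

Phrase 1 ends with a half cadence (weaker) and phrase 2 with a perfect authentic cadence (stronger): antecedent + consequent = a period.
The two phrases open with different material (α / β), so the period is contrasting.

contrasting period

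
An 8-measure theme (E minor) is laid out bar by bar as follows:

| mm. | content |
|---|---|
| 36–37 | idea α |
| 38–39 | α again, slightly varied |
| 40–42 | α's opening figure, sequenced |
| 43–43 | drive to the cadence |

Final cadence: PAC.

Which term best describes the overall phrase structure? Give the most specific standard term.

sentence

Basic idea (bars 36-37) + its repetition (mm. 38–39) form the presentation; fragmentation and cadence (mm. 40–43) form the continuation — the 8-bar whole is a sentence.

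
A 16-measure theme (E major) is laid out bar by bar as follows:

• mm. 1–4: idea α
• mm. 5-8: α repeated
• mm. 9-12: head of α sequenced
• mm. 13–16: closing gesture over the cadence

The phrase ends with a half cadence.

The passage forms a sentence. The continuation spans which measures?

measures 9–16

After the presentation (mm. 1–8), the continuation covers the fragmentation through the cadence: measures 9–16.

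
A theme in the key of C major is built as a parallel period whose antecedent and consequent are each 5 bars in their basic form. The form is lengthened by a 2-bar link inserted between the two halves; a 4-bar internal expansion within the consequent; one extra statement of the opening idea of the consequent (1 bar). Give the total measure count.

Basic parallel period: 5 + 5 = 10 bars.
10 (basic form) + 2 (link) + 4 (internal expansion) + 1 (extra statement) = 17.

17 measures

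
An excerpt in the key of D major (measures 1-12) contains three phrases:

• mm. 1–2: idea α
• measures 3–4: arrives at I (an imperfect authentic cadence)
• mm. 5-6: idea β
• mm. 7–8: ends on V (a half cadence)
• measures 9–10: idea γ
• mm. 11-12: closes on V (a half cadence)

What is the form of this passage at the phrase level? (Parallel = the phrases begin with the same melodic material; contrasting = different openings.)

phrase group

The final phrase closes with a half cadence, which is not stronger than the preceding half cadence; the 3 phrases lack an overall antecedent–consequent design and so form a phrase group.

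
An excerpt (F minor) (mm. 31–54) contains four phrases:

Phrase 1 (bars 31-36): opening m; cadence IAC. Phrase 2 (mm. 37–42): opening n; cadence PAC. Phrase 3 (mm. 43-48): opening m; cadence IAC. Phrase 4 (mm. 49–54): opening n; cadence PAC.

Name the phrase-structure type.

The cadence pattern IAC–PAC–IAC–PAC is weak–strong twice, and phrases 3–4 restate phrases 1–2: a period heard twice, not a double period (which would end weakly at phrase 2).

repeated period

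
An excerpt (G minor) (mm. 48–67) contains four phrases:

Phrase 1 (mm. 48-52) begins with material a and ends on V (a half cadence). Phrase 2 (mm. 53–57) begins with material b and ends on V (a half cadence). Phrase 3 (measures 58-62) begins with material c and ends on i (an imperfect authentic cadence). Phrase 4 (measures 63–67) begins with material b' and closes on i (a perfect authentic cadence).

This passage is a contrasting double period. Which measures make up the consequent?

measures 58–67

In a double period the four phrases pair into a large antecedent (phrases 1–2, ending half cadence) and a large consequent (phrases 3–4, ending perfect authentic cadence). The consequent spans mm. 58–67.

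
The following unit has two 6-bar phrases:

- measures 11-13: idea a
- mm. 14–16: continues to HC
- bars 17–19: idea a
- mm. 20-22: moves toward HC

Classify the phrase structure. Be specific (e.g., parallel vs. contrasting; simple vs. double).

repeated phrase

Both phrases have the same opening (a) and the same cadence (half cadence): the second is a restatement, not a consequent, so this is a repeated phrase rather than a period.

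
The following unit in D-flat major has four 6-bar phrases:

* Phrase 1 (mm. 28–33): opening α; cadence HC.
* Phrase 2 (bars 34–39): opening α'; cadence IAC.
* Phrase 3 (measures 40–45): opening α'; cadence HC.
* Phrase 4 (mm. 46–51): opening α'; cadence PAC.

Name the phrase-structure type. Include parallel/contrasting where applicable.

parallel double period

Four phrases in two halves: the first half (mm. 28–39) ends with an imperfect authentic cadence, the second (bars 40–51) with a perfect authentic cadence — a large antecedent–consequent pair, i.e. a double period.
Phrase 3 begins with the same material as phrase 1, making it parallel.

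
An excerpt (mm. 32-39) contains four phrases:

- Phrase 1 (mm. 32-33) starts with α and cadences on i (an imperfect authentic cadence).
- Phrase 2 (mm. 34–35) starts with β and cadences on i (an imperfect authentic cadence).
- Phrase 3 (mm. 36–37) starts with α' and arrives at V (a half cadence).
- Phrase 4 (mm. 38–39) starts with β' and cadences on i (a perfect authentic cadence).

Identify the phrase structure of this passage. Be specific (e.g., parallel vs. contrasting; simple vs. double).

Four phrases in two halves: the first half (bars 32–35) ends with an imperfect authentic cadence, the second (mm. 36-39) with a perfect authentic cadence — a large antecedent–consequent pair, i.e. a double period.
Phrase 3 begins with the same material as phrase 1, making it parallel.

parallel double period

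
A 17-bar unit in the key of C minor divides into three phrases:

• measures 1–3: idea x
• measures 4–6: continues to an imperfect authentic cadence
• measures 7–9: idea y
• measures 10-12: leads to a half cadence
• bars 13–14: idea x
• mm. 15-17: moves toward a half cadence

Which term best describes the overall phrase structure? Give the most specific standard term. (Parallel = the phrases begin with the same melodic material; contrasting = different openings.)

phrase group

The final phrase closes with a half cadence, which is not stronger than the preceding half cadence; the 3 phrases lack an overall antecedent–consequent design and so form a phrase group.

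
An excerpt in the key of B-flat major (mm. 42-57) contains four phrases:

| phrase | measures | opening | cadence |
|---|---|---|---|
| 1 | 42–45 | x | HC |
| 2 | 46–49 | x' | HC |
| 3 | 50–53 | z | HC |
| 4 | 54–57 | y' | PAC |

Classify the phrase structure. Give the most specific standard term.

Four phrases in two halves: the first half (mm. 42–49) ends with a half cadence, the second (mm. 50–57) with a perfect authentic cadence — a large antecedent–consequent pair, i.e. a double period.
Phrase 3 begins with different material from phrase 1, making it contrasting.

contrasting double period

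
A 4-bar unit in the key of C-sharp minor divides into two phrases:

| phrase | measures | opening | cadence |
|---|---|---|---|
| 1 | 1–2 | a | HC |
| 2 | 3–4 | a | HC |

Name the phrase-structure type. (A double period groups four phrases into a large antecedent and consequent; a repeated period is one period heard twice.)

repeated phrase

Both phrases have the same opening (a) and the same cadence (half cadence): the second is a restatement, not a consequent, so this is a repeated phrase rather than a period.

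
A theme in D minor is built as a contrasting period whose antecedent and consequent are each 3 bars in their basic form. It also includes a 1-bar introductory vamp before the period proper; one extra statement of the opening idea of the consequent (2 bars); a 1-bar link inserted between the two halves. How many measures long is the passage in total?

10 measures

Basic contrasting period: 3 + 3 = 6 bars.
6 (basic form) + 1 (introduction) + 2 (extra statement) + 1 (link) = 10.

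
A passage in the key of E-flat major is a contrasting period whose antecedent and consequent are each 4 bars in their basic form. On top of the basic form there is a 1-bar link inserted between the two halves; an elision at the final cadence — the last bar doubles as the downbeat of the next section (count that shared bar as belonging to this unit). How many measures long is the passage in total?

Basic contrasting period: 4 + 4 = 8 bars.
8 (basic form) + 1 (link) = 9.
The elision shares a bar with the next section but does not change this unit's count.

9 measures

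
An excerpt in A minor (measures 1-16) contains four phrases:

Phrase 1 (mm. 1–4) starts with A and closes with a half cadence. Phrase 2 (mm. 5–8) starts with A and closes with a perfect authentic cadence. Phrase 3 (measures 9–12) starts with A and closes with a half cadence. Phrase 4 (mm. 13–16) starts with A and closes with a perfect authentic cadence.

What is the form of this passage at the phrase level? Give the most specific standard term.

repeated period

The cadence pattern HC–PAC–HC–PAC is weak–strong twice, and phrases 3–4 restate phrases 1–2: a period heard twice, not a double period (which would end weakly at phrase 2).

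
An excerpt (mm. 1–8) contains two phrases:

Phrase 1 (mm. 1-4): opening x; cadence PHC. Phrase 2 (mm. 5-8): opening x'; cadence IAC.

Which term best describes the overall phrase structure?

Phrase 1 ends with a Phrygian half cadence (weaker) and phrase 2 with an imperfect authentic cadence (stronger): antecedent + consequent = a period.
The two phrases open with the same material (x / x'), so the period is parallel.

parallel period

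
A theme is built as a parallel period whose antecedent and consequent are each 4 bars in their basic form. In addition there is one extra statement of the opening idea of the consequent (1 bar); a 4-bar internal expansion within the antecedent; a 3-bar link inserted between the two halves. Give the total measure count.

Basic parallel period: 4 + 4 = 8 bars.
8 (basic form) + 1 (extra statement) + 4 (internal expansion) + 3 (link) = 16.

16 measures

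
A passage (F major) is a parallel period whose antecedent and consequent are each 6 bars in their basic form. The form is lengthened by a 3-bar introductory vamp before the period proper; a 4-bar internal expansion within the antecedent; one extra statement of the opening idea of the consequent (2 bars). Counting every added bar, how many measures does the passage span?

Basic parallel period: 6 + 6 = 12 bars.
12 (basic form) + 3 (introduction) + 4 (internal expansion) + 2 (extra statement) = 21.

21 measures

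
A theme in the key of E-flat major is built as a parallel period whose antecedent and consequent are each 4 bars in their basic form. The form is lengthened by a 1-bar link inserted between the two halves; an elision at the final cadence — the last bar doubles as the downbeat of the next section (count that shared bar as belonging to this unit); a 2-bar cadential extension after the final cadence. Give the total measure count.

Basic parallel period: 4 + 4 = 8 bars.
8 (basic form) + 1 (link) + 2 (cadential extension) = 11.
The elision shares a bar with the next section but does not change this unit's count.

11 measures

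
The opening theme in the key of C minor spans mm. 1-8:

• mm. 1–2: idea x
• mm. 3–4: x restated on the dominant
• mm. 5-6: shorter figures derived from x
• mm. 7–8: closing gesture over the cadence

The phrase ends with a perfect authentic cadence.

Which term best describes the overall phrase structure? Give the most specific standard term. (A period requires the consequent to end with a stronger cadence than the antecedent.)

Basic idea (mm. 1–2) + its repetition (measures 3–4) form the presentation; fragmentation and cadence (bars 5-8) form the continuation — the 8-bar whole is a sentence.

sentence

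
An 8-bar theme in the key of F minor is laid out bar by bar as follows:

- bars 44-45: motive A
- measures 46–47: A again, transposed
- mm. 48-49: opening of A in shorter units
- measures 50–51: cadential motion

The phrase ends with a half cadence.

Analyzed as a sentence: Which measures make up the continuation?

After the presentation (measures 44–47), the continuation covers the fragmentation through the cadence: bars 48–51.

measures 48–51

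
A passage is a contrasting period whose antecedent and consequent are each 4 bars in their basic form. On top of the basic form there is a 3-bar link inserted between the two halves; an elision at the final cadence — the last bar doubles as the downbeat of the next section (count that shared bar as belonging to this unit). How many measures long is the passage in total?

11 measures

Basic contrasting period: 4 + 4 = 8 bars.
8 (basic form) + 3 (link) = 11.
The elision shares a bar with the next section but does not change this unit's count.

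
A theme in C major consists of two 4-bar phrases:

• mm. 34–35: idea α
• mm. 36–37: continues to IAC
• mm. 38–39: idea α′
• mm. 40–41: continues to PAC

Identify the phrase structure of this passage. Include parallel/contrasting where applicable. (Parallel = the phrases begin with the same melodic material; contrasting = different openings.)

parallel period

Phrase 1 ends with an imperfect authentic cadence (weaker) and phrase 2 with a perfect authentic cadence (stronger): antecedent + consequent = a period.
The two phrases open with the same material (α / α′), so the period is parallel.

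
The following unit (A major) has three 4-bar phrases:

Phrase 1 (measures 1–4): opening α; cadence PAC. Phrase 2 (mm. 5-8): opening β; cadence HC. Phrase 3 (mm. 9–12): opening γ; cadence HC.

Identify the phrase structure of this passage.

The final phrase closes with a half cadence, which is not stronger than the preceding half cadence; the 3 phrases lack an overall antecedent–consequent design and so form a phrase group.

phrase group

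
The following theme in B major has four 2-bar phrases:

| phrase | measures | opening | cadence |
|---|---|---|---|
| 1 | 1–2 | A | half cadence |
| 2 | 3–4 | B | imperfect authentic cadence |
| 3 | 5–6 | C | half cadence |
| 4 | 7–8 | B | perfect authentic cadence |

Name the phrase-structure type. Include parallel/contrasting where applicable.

Four phrases in two halves: the first half (measures 1-4) ends with an imperfect authentic cadence, the second (mm. 5-8) with a perfect authentic cadence — a large antecedent–consequent pair, i.e. a double period.
Phrase 3 begins with different material from phrase 1, making it contrasting.

contrasting double period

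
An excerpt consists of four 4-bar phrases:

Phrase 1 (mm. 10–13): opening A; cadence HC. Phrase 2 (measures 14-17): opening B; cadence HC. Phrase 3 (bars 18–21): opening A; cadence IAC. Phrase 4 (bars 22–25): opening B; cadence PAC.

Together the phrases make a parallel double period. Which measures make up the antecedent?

measures 10–17

In a double period the first pair of phrases (ending half cadence) is the large antecedent and the second pair (ending perfect authentic cadence) is the large consequent; the antecedent is measures 10–17.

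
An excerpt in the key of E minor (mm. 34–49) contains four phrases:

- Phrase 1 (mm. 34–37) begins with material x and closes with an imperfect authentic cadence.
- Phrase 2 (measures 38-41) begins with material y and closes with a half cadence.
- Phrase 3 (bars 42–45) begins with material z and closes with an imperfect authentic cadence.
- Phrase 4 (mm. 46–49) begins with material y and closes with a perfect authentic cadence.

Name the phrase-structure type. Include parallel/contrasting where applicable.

Four phrases in two halves: the first half (mm. 34–41) ends with a half cadence, the second (measures 42-49) with a perfect authentic cadence — a large antecedent–consequent pair, i.e. a double period.
Phrase 3 begins with different material from phrase 1, making it contrasting.

contrasting double period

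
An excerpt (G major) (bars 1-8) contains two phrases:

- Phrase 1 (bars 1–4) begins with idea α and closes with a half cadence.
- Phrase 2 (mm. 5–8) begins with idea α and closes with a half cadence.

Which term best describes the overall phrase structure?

Both phrases have the same opening (α) and the same cadence (half cadence): the second is a restatement, not a consequent, so this is a repeated phrase rather than a period.

repeated phrase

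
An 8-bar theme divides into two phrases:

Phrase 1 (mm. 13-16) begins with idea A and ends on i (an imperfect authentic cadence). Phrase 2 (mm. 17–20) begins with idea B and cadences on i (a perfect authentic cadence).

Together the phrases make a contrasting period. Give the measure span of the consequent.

The phrase ending with the weaker cadence (imperfect authentic cadence) is the antecedent; the one ending more conclusively (perfect authentic cadence) is the consequent. The consequent is measures 17–20.

measures 17–20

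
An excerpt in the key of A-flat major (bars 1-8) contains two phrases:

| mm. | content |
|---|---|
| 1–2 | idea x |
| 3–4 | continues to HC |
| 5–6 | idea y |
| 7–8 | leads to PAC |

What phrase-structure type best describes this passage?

contrasting period

Phrase 1 ends with a half cadence (weaker) and phrase 2 with a perfect authentic cadence (stronger): antecedent + consequent = a period.
The two phrases open with different material (x / y), so the period is contrasting.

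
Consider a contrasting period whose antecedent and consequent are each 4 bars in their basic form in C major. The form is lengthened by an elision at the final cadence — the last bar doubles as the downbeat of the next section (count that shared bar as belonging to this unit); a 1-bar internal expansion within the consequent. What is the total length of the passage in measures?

Basic contrasting period: 4 + 4 = 8 bars.
8 (basic form) + 1 (internal expansion) = 9.
The elision shares a bar with the next section but does not change this unit's count.

9 measures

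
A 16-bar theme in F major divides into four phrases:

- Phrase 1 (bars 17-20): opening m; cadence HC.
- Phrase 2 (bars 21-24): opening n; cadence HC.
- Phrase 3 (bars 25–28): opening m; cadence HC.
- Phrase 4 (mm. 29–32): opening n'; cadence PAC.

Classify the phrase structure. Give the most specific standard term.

parallel double period

Four phrases in two halves: the first half (bars 17–24) ends with a half cadence, the second (measures 25–32) with a perfect authentic cadence — a large antecedent–consequent pair, i.e. a double period.
Phrase 3 begins with the same material as phrase 1, making it parallel.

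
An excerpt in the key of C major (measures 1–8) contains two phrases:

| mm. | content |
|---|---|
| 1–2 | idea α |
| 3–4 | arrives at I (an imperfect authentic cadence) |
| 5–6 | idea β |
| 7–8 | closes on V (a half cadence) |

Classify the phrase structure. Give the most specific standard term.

phrase group

The second phrase closes with a half cadence, which is not stronger than the first phrase's imperfect authentic cadence; without a weak→strong cadential pair there is no antecedent–consequent relationship, so this is a phrase group rather than a period.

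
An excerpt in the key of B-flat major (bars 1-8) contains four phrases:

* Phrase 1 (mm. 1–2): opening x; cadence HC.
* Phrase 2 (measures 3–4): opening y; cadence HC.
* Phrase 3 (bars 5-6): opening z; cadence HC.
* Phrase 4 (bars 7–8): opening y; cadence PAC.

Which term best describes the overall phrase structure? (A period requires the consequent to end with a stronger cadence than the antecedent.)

Four phrases in two halves: the first half (bars 1–4) ends with a half cadence, the second (measures 5–8) with a perfect authentic cadence — a large antecedent–consequent pair, i.e. a double period.
Phrase 3 begins with different material from phrase 1, making it contrasting.

contrasting double period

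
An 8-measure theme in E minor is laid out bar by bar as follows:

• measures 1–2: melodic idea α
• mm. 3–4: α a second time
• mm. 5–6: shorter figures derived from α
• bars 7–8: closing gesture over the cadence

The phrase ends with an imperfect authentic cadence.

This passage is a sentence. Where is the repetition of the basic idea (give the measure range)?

The presentation of a sentence is the basic idea (mm. 1–2) plus its repetition (mm. 3-4); the repetition of the basic idea is therefore measures 3–4.

measures 3–4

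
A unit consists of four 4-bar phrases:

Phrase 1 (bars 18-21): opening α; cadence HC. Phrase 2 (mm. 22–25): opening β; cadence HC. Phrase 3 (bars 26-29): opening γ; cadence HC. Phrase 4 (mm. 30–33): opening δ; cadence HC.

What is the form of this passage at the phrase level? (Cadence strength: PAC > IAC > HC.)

phrase group

Phrase 4 ends with a half cadence, no stronger than phrase 2's half cadence, so the four phrases do not form a double period; nor do phrases 3–4 duplicate 1–2, so it is not a repeated period. With no phrase reaching a conclusive cadence, the passage is a phrase group.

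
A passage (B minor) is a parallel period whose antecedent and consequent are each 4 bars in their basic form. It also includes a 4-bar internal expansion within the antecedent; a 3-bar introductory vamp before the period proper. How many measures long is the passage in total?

Basic parallel period: 4 + 4 = 8 bars.
8 (basic form) + 4 (internal expansion) + 3 (introduction) = 15.

15 measures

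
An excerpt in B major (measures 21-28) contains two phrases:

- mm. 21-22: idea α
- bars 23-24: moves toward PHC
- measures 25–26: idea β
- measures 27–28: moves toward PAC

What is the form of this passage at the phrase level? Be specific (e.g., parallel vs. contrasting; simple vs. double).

contrasting period

Phrase 1 ends with a Phrygian half cadence (weaker) and phrase 2 with a perfect authentic cadence (stronger): antecedent + consequent = a period.
The two phrases open with different material (α / β), so the period is contrasting.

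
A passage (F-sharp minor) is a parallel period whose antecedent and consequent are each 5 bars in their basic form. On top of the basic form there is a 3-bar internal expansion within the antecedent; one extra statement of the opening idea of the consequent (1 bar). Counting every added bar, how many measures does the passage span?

Basic parallel period: 5 + 5 = 10 bars.
10 (basic form) + 3 (internal expansion) + 1 (extra statement) = 14.

14 measures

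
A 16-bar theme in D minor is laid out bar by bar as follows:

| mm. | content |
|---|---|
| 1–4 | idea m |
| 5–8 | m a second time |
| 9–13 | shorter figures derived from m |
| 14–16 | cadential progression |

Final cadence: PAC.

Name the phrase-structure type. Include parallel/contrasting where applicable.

Basic idea (mm. 1–4) + its repetition (bars 5–8) form the presentation; fragmentation and cadence (mm. 9–16) form the continuation — the 16-bar whole is a sentence.

sentence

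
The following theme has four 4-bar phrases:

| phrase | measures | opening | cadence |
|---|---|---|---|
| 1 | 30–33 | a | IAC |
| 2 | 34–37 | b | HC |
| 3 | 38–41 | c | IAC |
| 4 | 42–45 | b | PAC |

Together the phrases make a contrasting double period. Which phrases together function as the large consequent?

In a double period the first pair of phrases (ending half cadence) is the large antecedent and the second pair (ending perfect authentic cadence) is the large consequent; the consequent is phrases 3 and 4.

phrases 3 and 4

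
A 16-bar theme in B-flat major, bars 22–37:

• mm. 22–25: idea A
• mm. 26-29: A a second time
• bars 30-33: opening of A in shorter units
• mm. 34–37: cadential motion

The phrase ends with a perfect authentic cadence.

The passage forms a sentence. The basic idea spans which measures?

measures 22–25

The presentation of a sentence is the basic idea (mm. 22–25) plus its repetition (mm. 26-29); the basic idea is therefore bars 22–25.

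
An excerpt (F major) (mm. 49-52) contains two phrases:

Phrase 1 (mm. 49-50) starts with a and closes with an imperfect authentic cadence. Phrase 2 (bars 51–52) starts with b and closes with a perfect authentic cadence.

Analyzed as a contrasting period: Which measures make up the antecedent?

measures 49–50

The antecedent is the phrase ending with the weaker cadence (imperfect authentic cadence, phrase 1) and the consequent the one ending more conclusively (perfect authentic cadence, phrase 2); the antecedent is mm. 49–50.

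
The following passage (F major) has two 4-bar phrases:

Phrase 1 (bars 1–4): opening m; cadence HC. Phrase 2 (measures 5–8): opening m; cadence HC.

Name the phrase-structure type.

Both phrases have the same opening (m) and the same cadence (half cadence): the second is a restatement, not a consequent, so this is a repeated phrase rather than a period.

repeated phrase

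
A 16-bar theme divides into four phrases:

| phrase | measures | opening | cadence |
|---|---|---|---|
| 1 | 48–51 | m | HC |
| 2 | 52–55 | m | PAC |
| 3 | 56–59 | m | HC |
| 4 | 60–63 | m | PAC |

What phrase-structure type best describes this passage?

The cadence pattern HC–PAC–HC–PAC is weak–strong twice, and phrases 3–4 restate phrases 1–2: a period heard twice, not a double period (which would end weakly at phrase 2).

repeated period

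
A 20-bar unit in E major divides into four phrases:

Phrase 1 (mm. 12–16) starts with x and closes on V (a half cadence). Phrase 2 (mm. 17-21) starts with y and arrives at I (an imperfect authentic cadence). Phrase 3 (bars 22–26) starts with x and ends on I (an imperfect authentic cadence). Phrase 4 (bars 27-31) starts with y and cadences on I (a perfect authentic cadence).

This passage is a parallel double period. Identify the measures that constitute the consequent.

measures 22–31

In a double period the four phrases pair into a large antecedent (phrases 1–2, ending imperfect authentic cadence) and a large consequent (phrases 3–4, ending perfect authentic cadence). The consequent spans measures 22–31.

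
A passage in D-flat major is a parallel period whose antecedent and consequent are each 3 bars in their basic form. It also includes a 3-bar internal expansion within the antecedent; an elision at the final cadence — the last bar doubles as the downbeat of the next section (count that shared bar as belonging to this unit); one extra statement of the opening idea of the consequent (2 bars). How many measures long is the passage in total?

11 measures

Basic parallel period: 3 + 3 = 6 bars.
6 (basic form) + 3 (internal expansion) + 2 (extra statement) = 11.
The elision shares a bar with the next section but does not change this unit's count.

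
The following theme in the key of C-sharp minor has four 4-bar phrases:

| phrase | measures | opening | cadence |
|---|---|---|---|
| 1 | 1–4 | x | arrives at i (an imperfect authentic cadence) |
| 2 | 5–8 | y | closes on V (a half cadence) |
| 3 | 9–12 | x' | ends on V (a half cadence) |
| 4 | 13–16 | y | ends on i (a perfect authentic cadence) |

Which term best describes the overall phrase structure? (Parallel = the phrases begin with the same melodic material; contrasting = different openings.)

Four phrases in two halves: the first half (measures 1-8) ends with a half cadence, the second (mm. 9-16) with a perfect authentic cadence — a large antecedent–consequent pair, i.e. a double period.
Phrase 3 begins with the same material as phrase 1, making it parallel.

parallel double period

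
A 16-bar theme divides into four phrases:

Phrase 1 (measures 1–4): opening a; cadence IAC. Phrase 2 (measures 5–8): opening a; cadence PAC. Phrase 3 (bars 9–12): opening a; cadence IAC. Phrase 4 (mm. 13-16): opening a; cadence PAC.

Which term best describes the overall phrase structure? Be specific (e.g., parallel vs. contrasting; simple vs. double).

The cadence pattern IAC–PAC–IAC–PAC is weak–strong twice, and phrases 3–4 restate phrases 1–2: a period heard twice, not a double period (which would end weakly at phrase 2).

repeated period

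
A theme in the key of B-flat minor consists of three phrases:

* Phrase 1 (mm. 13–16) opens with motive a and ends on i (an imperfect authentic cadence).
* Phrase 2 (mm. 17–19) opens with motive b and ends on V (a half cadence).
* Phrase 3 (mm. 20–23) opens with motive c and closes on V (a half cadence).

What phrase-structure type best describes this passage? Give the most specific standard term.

The final phrase closes with a half cadence, which is not stronger than the preceding half cadence; the 3 phrases lack an overall antecedent–consequent design and so form a phrase group.

phrase group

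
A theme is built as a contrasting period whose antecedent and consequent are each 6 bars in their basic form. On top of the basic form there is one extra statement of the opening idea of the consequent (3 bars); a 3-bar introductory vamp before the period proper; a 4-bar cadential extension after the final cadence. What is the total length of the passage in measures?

Basic contrasting period: 6 + 6 = 12 bars.
12 (basic form) + 3 (extra statement) + 3 (introduction) + 4 (cadential extension) = 22.

22 measures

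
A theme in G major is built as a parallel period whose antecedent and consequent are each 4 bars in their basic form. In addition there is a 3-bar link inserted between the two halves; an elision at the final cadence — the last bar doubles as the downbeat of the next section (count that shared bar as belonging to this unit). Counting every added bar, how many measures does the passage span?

11 measures

Basic parallel period: 4 + 4 = 8 bars.
8 (basic form) + 3 (link) = 11.
The elision shares a bar with the next section but does not change this unit's count.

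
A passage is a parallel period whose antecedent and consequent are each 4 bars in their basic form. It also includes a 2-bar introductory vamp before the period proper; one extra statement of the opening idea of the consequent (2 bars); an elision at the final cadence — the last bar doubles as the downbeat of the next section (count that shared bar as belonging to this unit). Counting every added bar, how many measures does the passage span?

12 measures

Basic parallel period: 4 + 4 = 8 bars.
8 (basic form) + 2 (introduction) + 2 (extra statement) = 12.
The elision shares a bar with the next section but does not change this unit's count.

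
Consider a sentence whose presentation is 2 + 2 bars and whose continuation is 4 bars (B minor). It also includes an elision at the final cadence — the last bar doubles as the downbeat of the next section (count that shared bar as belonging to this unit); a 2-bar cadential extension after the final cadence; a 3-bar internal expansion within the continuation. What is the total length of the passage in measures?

Basic sentence: 2 + 2 + 4 = 8 bars.
8 (basic form) + 2 (cadential extension) + 3 (internal expansion) = 13.
The elision shares a bar with the next section but does not change this unit's count.

13 measures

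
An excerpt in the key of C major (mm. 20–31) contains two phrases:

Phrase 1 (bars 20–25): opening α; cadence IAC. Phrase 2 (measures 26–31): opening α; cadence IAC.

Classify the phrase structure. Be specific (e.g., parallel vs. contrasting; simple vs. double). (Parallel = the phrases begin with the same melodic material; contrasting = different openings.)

Both phrases have the same opening (α) and the same cadence (imperfect authentic cadence): the second is a restatement, not a consequent, so this is a repeated phrase rather than a period.

repeated phrase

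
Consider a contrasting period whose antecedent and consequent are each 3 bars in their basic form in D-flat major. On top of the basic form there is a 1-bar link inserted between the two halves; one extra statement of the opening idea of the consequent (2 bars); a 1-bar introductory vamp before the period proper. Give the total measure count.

Basic contrasting period: 3 + 3 = 6 bars.
6 (basic form) + 1 (link) + 2 (extra statement) + 1 (introduction) = 10.

10 measures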